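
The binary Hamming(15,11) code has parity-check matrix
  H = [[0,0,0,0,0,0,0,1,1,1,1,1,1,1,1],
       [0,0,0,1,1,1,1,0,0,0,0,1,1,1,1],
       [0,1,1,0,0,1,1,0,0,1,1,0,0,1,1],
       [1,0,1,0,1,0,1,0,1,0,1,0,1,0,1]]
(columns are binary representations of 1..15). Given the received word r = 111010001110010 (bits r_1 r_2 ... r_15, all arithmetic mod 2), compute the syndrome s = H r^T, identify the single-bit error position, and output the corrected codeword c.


s = (0, 0, 1, 1)^T, error position = 3, corrected codeword c = 110010001110010

Compute s = H r^T mod 2 one row at a time:
  s_1 = 0 + 1 + 1 + 1 + 0 + 0 + 1 + 0 = 4 ≡ 0 (mod 2).
  s_2 = 0 + 1 + 0 + 0 + 0 + 0 + 1 + 0 = 2 ≡ 0 (mod 2).
  s_3 = 1 + 1 + 0 + 0 + 1 + 1 + 1 + 0 = 5 ≡ 1 (mod 2).
  s_4 = 1 + 1 + 1 + 0 + 1 + 1 + 0 + 0 = 5 ≡ 1 (mod 2).
s = (0, 0, 1, 1)^T — this equals column 3 of H (binary 0011), so error is at position 3.
Correct: flip bit 3 of r = 111010001110010 to get c = 110010001110010.


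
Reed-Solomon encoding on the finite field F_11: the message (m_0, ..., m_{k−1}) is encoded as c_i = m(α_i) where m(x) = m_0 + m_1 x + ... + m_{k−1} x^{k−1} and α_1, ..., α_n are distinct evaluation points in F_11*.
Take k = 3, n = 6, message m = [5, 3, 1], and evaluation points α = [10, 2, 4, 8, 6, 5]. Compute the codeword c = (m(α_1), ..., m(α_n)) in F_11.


c = [3, 4, 0, 5, 4, 1]

Message polynomial: m(x) = 5 + 3·x + 1·x^2 (mod 11).
For each evaluation point α_i, compute m(α_i) mod 11:
  α_1 = 10: Horner steps 1 → 2 → 3, so m(10) = 3.
  α_2 = 2: Horner steps 1 → 5 → 4, so m(2) = 4.
  α_3 = 4: Horner steps 1 → 7 → 0, so m(4) = 0.
  α_4 = 8: Horner steps 1 → 0 → 5, so m(8) = 5.
  α_5 = 6: Horner steps 1 → 9 → 4, so m(6) = 4.
  α_6 = 5: Horner steps 1 → 8 → 1, so m(5) = 1.
Codeword c = [3, 4, 0, 5, 4, 1] ∈ F_11^6.


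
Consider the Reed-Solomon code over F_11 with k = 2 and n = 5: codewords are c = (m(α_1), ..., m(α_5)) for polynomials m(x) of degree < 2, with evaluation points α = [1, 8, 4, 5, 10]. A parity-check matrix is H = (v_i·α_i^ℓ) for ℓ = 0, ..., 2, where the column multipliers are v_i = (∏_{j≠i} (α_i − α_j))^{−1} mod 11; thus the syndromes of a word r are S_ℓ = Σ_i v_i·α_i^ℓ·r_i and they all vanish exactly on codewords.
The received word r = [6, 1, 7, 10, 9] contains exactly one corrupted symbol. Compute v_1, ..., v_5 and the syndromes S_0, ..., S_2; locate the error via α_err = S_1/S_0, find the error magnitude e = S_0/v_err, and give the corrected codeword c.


S = (2, 10, 6), error at position 4, error magnitude e = 10, c = [6, 1, 7, 0, 9].

Step 1: column multipliers v_i = (∏_{j≠i}(α_i − α_j))^{−1} mod 11.
  i = 1 (α = 1): (1−8)(1−4)(1−5)(1−10) = (−7)·(−3)·(−4)·(−9) = 756 ≡ 8, so v_1 = 8^{−1} = 7 (mod 11).
  i = 2 (α = 8): (8−1)(8−4)(8−5)(8−10) = 7·4·3·(−2) = −168 ≡ 8, so v_2 = 8^{−1} = 7 (mod 11).
  i = 3 (α = 4): (4−1)(4−8)(4−5)(4−10) = 3·(−4)·(−1)·(−6) = −72 ≡ 5, so v_3 = 5^{−1} = 9 (mod 11).
  i = 4 (α = 5): (5−1)(5−8)(5−4)(5−10) = 4·(−3)·1·(−5) = 60 ≡ 5, so v_4 = 5^{−1} = 9 (mod 11).
  i = 5 (α = 10): (10−1)(10−8)(10−4)(10−5) = 9·2·6·5 = 540 ≡ 1, so v_5 = 1^{−1} = 1 (mod 11).
  v = [7, 7, 9, 9, 1].
Step 2: syndromes of r = [6, 1, 7, 10, 9] (all sums mod 11).
  S_0 = Σ v_i r_i = 7·6 + 7·1 + 9·7 + 9·10 + 1·9 = 211 ≡ 2.
  S_1 = Σ v_i α_i r_i = 7·1·6 + 7·8·1 + 9·4·7 + 9·5·10 + 1·10·9 = 890 ≡ 10.
  α_i^2 mod 11 = [1, 9, 5, 3, 1].
  S_2 = Σ v_i α_i^2 r_i = 7·1·6 + 7·9·1 + 9·5·7 + 9·3·10 + 1·1·9 = 699 ≡ 6.
  S = (2, 10, 6) ≠ 0, so r is not a codeword (an error is present).
Step 3: locate the error. For a single error e at position i, S_ℓ = v_i·e·α_i^ℓ, so α_err = S_1/S_0.
  S_0^{−1} = 2^{−1} = 6 (mod 11), so α_err = 10·6 = 60 ≡ 5 = α_4. Error position i = 4.
  Consistency check: S_2/S_1 = 6·10 = 60 ≡ 5 = α_err ✓ (single-error assumption holds).
Step 4: error magnitude e = S_0/v_4 = S_0·∏_{j≠4}(α_4 − α_j) = 2·5 = 10 ≡ 10 (mod 11).
Step 5: correct position 4: c_4 = r_4 − e = 10 − 10 ≡ 0 (mod 11). Hence c = [6, 1, 7, 0, 9].
  Check: interpolating c through the α_i gives m(x) = 2 + 4·x (degree < 2) with m(α_i) = c_i for every i, so c is indeed a codeword.


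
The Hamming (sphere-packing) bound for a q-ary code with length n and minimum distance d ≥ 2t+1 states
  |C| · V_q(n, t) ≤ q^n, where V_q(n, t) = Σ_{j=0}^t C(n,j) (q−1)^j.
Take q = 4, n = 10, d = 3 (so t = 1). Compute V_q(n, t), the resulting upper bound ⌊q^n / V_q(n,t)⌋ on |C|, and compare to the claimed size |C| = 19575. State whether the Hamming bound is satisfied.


V_q(n, t) = 31, q^n = 1048576, Hamming bound = 33825, |C| = 19575 ≤ bound (satisfied).

Step 1: Compute V_q(n, t) = Σ_{j=0}^1 C(n, j) (q−1)^j.
  j = 0: C(10,0)·(3)^0 = 1·1 = 1.
  j = 1: C(10,1)·(3)^1 = 10·3 = 30.
  V_q(n, t) = 1 + 30 = 31.
Step 2: q^n = 4^10 = 1048576.
Step 3: Hamming bound ⌊q^n / V_q(n,t)⌋ = ⌊1048576/31⌋ = 33825.
Step 4: Compare |C| = 19575 to 33825: satisfied.
The claimed |C| lies below the Hamming bound.


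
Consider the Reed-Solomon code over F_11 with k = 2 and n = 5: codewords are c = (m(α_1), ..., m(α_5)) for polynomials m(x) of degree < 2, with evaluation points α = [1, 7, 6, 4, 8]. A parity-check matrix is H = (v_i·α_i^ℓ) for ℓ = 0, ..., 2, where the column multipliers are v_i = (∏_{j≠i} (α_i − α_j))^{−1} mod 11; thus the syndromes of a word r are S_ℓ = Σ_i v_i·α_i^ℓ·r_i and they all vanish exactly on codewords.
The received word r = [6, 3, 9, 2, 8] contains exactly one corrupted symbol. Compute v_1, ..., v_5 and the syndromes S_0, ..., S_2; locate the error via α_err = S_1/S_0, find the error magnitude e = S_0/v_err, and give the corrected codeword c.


S = (5, 9, 3), error at position 4, error magnitude e = 3, c = [6, 3, 9, 10, 8].

Step 1: column multipliers v_i = (∏_{j≠i}(α_i − α_j))^{−1} mod 11.
  i = 1 (α = 1): (1−7)(1−6)(1−4)(1−8) = (−6)·(−5)·(−3)·(−7) = 630 ≡ 3, so v_1 = 3^{−1} = 4 (mod 11).
  i = 2 (α = 7): (7−1)(7−6)(7−4)(7−8) = 6·1·3·(−1) = −18 ≡ 4, so v_2 = 4^{−1} = 3 (mod 11).
  i = 3 (α = 6): (6−1)(6−7)(6−4)(6−8) = 5·(−1)·2·(−2) = 20 ≡ 9, so v_3 = 9^{−1} = 5 (mod 11).
  i = 4 (α = 4): (4−1)(4−7)(4−6)(4−8) = 3·(−3)·(−2)·(−4) = −72 ≡ 5, so v_4 = 5^{−1} = 9 (mod 11).
  i = 5 (α = 8): (8−1)(8−7)(8−6)(8−4) = 7·1·2·4 = 56 ≡ 1, so v_5 = 1^{−1} = 1 (mod 11).
  v = [4, 3, 5, 9, 1].
Step 2: syndromes of r = [6, 3, 9, 2, 8] (all sums mod 11).
  S_0 = Σ v_i r_i = 4·6 + 3·3 + 5·9 + 9·2 + 1·8 = 104 ≡ 5.
  S_1 = Σ v_i α_i r_i = 4·1·6 + 3·7·3 + 5·6·9 + 9·4·2 + 1·8·8 = 493 ≡ 9.
  α_i^2 mod 11 = [1, 5, 3, 5, 9].
  S_2 = Σ v_i α_i^2 r_i = 4·1·6 + 3·5·3 + 5·3·9 + 9·5·2 + 1·9·8 = 366 ≡ 3.
  S = (5, 9, 3) ≠ 0, so r is not a codeword (an error is present).
Step 3: locate the error. For a single error e at position i, S_ℓ = v_i·e·α_i^ℓ, so α_err = S_1/S_0.
  S_0^{−1} = 5^{−1} = 9 (mod 11), so α_err = 9·9 = 81 ≡ 4 = α_4. Error position i = 4.
  Consistency check: S_2/S_1 = 3·5 = 15 ≡ 4 = α_err ✓ (single-error assumption holds).
Step 4: error magnitude e = S_0/v_4 = S_0·∏_{j≠4}(α_4 − α_j) = 5·5 = 25 ≡ 3 (mod 11).
Step 5: correct position 4: c_4 = r_4 − e = 2 − 3 ≡ 10 (mod 11). Hence c = [6, 3, 9, 10, 8].
  Check: interpolating c through the α_i gives m(x) = 1 + 5·x (degree < 2) with m(α_i) = c_i for every i, so c is indeed a codeword.


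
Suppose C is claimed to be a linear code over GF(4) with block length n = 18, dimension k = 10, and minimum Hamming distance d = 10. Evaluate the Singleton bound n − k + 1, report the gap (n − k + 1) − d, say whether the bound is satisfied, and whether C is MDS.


Singleton RHS = n − k + 1 = 9, slack = -1, bound violated (no such code; not MDS).

Singleton bound: d ≤ n − k + 1.
Here n = 18, k = 10, so n − k + 1 = 9.
Given d = 10, check d ≤ 9: NO.
Slack = (n − k + 1) − d = -1.
The slack is negative: d = 10 exceeds n − k + 1 = 9 by 1, so the Singleton bound is violated and no linear [18, 10, 10]_4 code can exist. In particular it is not MDS (MDS requires d = n − k + 1 exactly).
Description: the claimed parameters are [18, 10, 10]_4; such a code would be impossible (violates the Singleton bound).


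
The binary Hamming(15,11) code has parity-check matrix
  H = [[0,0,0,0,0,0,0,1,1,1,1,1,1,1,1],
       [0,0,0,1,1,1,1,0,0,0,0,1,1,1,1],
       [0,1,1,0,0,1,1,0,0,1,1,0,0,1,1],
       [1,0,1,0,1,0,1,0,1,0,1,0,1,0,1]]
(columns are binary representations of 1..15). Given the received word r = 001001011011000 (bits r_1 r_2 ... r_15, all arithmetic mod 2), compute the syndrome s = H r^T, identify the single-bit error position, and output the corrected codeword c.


s = (0, 0, 1, 1)^T, error position = 3, corrected codeword c = 000001011011000

Compute s = H r^T mod 2 one row at a time:
  s_1 = 1 + 1 + 0 + 1 + 1 + 0 + 0 + 0 = 4 ≡ 0 (mod 2).
  s_2 = 0 + 0 + 1 + 0 + 1 + 0 + 0 + 0 = 2 ≡ 0 (mod 2).
  s_3 = 0 + 1 + 1 + 0 + 0 + 1 + 0 + 0 = 3 ≡ 1 (mod 2).
  s_4 = 0 + 1 + 0 + 0 + 1 + 1 + 0 + 0 = 3 ≡ 1 (mod 2).
s = (0, 0, 1, 1)^T — this equals column 3 of H (binary 0011), so error is at position 3.
Correct: flip bit 3 of r = 001001011011000 to get c = 000001011011000.


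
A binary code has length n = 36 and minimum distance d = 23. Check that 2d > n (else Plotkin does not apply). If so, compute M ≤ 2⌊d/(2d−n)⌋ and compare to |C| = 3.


Plotkin bound M ≤ 4; given |C| = 3 ≤ bound (satisfied).

Check applicability: 2d = 46, n = 36.
2d − n = 10 > 0, so Plotkin applies.
Compute d/(2d−n) = 23/10 ≈ 2.3000.
⌊d/(2d−n)⌋ = 2.
Plotkin bound: M ≤ 2·2 = 4.
Given |C| = 3, check: satisfied.
This |C| is below the Plotkin bound.


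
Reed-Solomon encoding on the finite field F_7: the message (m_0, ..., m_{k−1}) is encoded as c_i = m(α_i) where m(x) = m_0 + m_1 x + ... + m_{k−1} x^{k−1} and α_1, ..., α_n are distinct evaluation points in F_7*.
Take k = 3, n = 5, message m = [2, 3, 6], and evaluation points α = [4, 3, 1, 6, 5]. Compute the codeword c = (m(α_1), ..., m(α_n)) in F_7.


c = [5, 2, 4, 5, 6]

Message polynomial: m(x) = 2 + 3·x + 6·x^2 (mod 7).
For each evaluation point α_i, compute m(α_i) mod 7:
  α_1 = 4: Horner steps 6 → 6 → 5, so m(4) = 5.
  α_2 = 3: Horner steps 6 → 0 → 2, so m(3) = 2.
  α_3 = 1: Horner steps 6 → 2 → 4, so m(1) = 4.
  α_4 = 6: Horner steps 6 → 4 → 5, so m(6) = 5.
  α_5 = 5: Horner steps 6 → 5 → 6, so m(5) = 6.
Codeword c = [5, 2, 4, 5, 6] ∈ F_7^5.


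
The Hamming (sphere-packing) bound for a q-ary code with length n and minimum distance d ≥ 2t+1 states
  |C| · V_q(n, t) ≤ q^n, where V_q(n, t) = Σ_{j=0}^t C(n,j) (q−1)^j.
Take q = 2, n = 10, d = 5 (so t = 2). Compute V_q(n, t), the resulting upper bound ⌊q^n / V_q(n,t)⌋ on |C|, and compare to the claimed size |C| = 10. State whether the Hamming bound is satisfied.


V_q(n, t) = 56, q^n = 1024, Hamming bound = 18, |C| = 10 ≤ bound (satisfied).

Step 1: Compute V_q(n, t) = Σ_{j=0}^2 C(n, j) (q−1)^j.
  j = 0: C(10,0)·(1)^0 = 1·1 = 1.
  j = 1: C(10,1)·(1)^1 = 10·1 = 10.
  j = 2: C(10,2)·(1)^2 = 45·1 = 45.
  V_q(n, t) = 1 + 10 + 45 = 56.
Step 2: q^n = 2^10 = 1024.
Step 3: Hamming bound ⌊q^n / V_q(n,t)⌋ = ⌊1024/56⌋ = 18.
Step 4: Compare |C| = 10 to 18: satisfied.
The claimed |C| lies below the Hamming bound.


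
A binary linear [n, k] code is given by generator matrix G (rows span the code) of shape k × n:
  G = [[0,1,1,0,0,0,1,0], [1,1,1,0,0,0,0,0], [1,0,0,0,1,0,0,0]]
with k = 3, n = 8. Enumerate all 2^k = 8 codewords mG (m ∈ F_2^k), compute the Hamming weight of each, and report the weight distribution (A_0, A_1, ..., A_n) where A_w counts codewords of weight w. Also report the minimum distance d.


Weight distribution: A_0 = 1, A_2 = 3, A_3 = 3, A_5 = 1. Minimum distance d = 2.

Enumerate all 2^3 = 8 messages m ∈ F_2^3.
For each, compute codeword c = mG in F_2^8, then tally its weight.
  m = 000 → c = 00000000, weight = 0.
  m = 100 → c = 01100010, weight = 3.
  m = 010 → c = 11100000, weight = 3.
  m = 110 → c = 10000010, weight = 2.
  m = 001 → c = 10001000, weight = 2.
  m = 101 → c = 11101010, weight = 5.
  m = 011 → c = 01101000, weight = 3.
  m = 111 → c = 00001010, weight = 2.
Tally weights:
  weight 0: 1 codewords.
  weight 2: 3 codewords.
  weight 3: 3 codewords.
  weight 5: 1 codewords.
Minimum distance d = smallest w > 0 with A_w > 0 = 2.
Sanity: Σ A_w = 8 = 2^3 = 8 ✓.


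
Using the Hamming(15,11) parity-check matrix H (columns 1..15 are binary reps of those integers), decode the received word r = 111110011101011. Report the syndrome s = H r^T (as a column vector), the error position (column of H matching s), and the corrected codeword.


s = (0, 1, 1, 1)^T, error position = 7, corrected codeword c = 111110111101011

Compute s = H r^T mod 2 one row at a time:
  s_1 = 1 + 1 + 1 + 0 + 1 + 0 + 1 + 1 = 6 ≡ 0 (mod 2).
  s_2 = 1 + 1 + 0 + 0 + 1 + 0 + 1 + 1 = 5 ≡ 1 (mod 2).
  s_3 = 1 + 1 + 0 + 0 + 1 + 0 + 1 + 1 = 5 ≡ 1 (mod 2).
  s_4 = 1 + 1 + 1 + 0 + 1 + 0 + 0 + 1 = 5 ≡ 1 (mod 2).
s = (0, 1, 1, 1)^T — this equals column 7 of H (binary 0111), so error is at position 7.
Correct: flip bit 7 of r = 111110011101011 to get c = 111110111101011.


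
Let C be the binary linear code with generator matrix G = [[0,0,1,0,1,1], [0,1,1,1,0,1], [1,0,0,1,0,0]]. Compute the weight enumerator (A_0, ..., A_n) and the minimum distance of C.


Weight distribution: A_0 = 1, A_2 = 1, A_3 = 3, A_4 = 2, A_5 = 1. Minimum distance d = 2.

Enumerate all 2^3 = 8 messages m ∈ F_2^3.
For each, compute codeword c = mG in F_2^6, then tally its weight.
  m = 000 → c = 000000, weight = 0.
  m = 100 → c = 001011, weight = 3.
  m = 010 → c = 011101, weight = 4.
  m = 110 → c = 010110, weight = 3.
  m = 001 → c = 100100, weight = 2.
  m = 101 → c = 101111, weight = 5.
  m = 011 → c = 111001, weight = 4.
  m = 111 → c = 110010, weight = 3.
Tally weights:
  weight 0: 1 codewords.
  weight 2: 1 codewords.
  weight 3: 3 codewords.
  weight 4: 2 codewords.
  weight 5: 1 codewords.
Minimum distance d = smallest w > 0 with A_w > 0 = 2.
Sanity: Σ A_w = 8 = 2^3 = 8 ✓.


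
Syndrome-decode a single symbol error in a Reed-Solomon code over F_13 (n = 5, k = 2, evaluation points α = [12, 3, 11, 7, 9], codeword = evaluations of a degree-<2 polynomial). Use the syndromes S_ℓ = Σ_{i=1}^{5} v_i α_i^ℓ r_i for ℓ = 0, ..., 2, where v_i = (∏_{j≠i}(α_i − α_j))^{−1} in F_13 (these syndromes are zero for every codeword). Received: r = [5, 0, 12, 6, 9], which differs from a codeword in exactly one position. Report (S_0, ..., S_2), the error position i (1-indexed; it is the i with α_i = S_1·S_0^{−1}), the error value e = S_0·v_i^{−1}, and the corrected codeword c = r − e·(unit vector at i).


S = (10, 3, 10), error at position 1, error magnitude e = 11, c = [7, 0, 12, 6, 9].

Step 1: column multipliers v_i = (∏_{j≠i}(α_i − α_j))^{−1} mod 13.
  i = 1 (α = 12): (12−3)(12−11)(12−7)(12−9) = 9·1·5·3 = 135 ≡ 5, so v_1 = 5^{−1} = 8 (mod 13).
  i = 2 (α = 3): (3−12)(3−11)(3−7)(3−9) = (−9)·(−8)·(−4)·(−6) = 1728 ≡ 12, so v_2 = 12^{−1} = 12 (mod 13).
  i = 3 (α = 11): (11−12)(11−3)(11−7)(11−9) = (−1)·8·4·2 = −64 ≡ 1, so v_3 = 1^{−1} = 1 (mod 13).
  i = 4 (α = 7): (7−12)(7−3)(7−11)(7−9) = (−5)·4·(−4)·(−2) = −160 ≡ 9, so v_4 = 9^{−1} = 3 (mod 13).
  i = 5 (α = 9): (9−12)(9−3)(9−11)(9−7) = (−3)·6·(−2)·2 = 72 ≡ 7, so v_5 = 7^{−1} = 2 (mod 13).
  v = [8, 12, 1, 3, 2].
Step 2: syndromes of r = [5, 0, 12, 6, 9] (all sums mod 13).
  S_0 = Σ v_i r_i = 8·5 + 12·0 + 1·12 + 3·6 + 2·9 = 88 ≡ 10.
  S_1 = Σ v_i α_i r_i = 8·12·5 + 12·3·0 + 1·11·12 + 3·7·6 + 2·9·9 = 900 ≡ 3.
  α_i^2 mod 13 = [1, 9, 4, 10, 3].
  S_2 = Σ v_i α_i^2 r_i = 8·1·5 + 12·9·0 + 1·4·12 + 3·10·6 + 2·3·9 = 322 ≡ 10.
  S = (10, 3, 10) ≠ 0, so r is not a codeword (an error is present).
Step 3: locate the error. For a single error e at position i, S_ℓ = v_i·e·α_i^ℓ, so α_err = S_1/S_0.
  S_0^{−1} = 10^{−1} = 4 (mod 13), so α_err = 3·4 = 12 ≡ 12 = α_1. Error position i = 1.
  Consistency check: S_2/S_1 = 10·9 = 90 ≡ 12 = α_err ✓ (single-error assumption holds).
Step 4: error magnitude e = S_0/v_1 = S_0·∏_{j≠1}(α_1 − α_j) = 10·5 = 50 ≡ 11 (mod 13).
Step 5: correct position 1: c_1 = r_1 − e = 5 − 11 ≡ 7 (mod 13). Hence c = [7, 0, 12, 6, 9].
  Check: interpolating c through the α_i gives m(x) = 2 + 8·x (degree < 2) with m(α_i) = c_i for every i, so c is indeed a codeword.


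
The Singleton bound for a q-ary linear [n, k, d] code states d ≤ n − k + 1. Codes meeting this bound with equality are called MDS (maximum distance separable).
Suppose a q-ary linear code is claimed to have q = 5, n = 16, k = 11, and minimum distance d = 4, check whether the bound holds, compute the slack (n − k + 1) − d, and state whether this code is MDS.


Singleton RHS = n − k + 1 = 6, slack = 2, bound satisfied, not MDS.

Singleton bound: d ≤ n − k + 1.
Here n = 16, k = 11, so n − k + 1 = 6.
Given d = 4, check d ≤ 6: YES.
Slack = (n − k + 1) − d = 2.
The code is NOT MDS (slack = 2 > 0).
Description: the claimed parameters are [16, 11, 4]_5; such a code would be non-MDS.


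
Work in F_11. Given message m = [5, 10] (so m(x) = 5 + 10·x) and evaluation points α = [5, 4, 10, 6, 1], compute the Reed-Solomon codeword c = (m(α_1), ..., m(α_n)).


c = [0, 1, 6, 10, 4]

Message polynomial: m(x) = 5 + 10·x (mod 11).
For each evaluation point α_i, compute m(α_i) mod 11:
  α_1 = 5: Horner steps 10 → 0, so m(5) = 0.
  α_2 = 4: Horner steps 10 → 1, so m(4) = 1.
  α_3 = 10: Horner steps 10 → 6, so m(10) = 6.
  α_4 = 6: Horner steps 10 → 10, so m(6) = 10.
  α_5 = 1: Horner steps 10 → 4, so m(1) = 4.
Codeword c = [0, 1, 6, 10, 4] ∈ F_11^5.


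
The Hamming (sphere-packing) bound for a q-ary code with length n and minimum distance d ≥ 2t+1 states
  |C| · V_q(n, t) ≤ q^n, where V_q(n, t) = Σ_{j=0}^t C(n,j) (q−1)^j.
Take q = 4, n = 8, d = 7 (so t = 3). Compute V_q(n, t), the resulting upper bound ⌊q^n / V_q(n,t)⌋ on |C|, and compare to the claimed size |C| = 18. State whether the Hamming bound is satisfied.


V_q(n, t) = 1789, q^n = 65536, Hamming bound = 36, |C| = 18 ≤ bound (satisfied).

Step 1: Compute V_q(n, t) = Σ_{j=0}^3 C(n, j) (q−1)^j.
  j = 0: C(8,0)·(3)^0 = 1·1 = 1.
  j = 1: C(8,1)·(3)^1 = 8·3 = 24.
  j = 2: C(8,2)·(3)^2 = 28·9 = 252.
  j = 3: C(8,3)·(3)^3 = 56·27 = 1512.
  V_q(n, t) = 1 + 24 + 252 + 1512 = 1789.
Step 2: q^n = 4^8 = 65536.
Step 3: Hamming bound ⌊q^n / V_q(n,t)⌋ = ⌊65536/1789⌋ = 36.
Step 4: Compare |C| = 18 to 36: satisfied.
The claimed |C| lies below the Hamming bound.


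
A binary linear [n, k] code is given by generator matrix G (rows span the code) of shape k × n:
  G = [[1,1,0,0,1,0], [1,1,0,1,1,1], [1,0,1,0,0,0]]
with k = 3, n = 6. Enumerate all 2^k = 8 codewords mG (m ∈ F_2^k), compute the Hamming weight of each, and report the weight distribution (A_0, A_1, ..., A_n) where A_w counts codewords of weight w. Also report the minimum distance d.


Weight distribution: A_0 = 1, A_2 = 2, A_3 = 2, A_4 = 1, A_5 = 2. Minimum distance d = 2.

Enumerate all 2^3 = 8 messages m ∈ F_2^3.
For each, compute codeword c = mG in F_2^6, then tally its weight.
  m = 000 → c = 000000, weight = 0.
  m = 100 → c = 110010, weight = 3.
  m = 010 → c = 110111, weight = 5.
  m = 110 → c = 000101, weight = 2.
  m = 001 → c = 101000, weight = 2.
  m = 101 → c = 011010, weight = 3.
  m = 011 → c = 011111, weight = 5.
  m = 111 → c = 101101, weight = 4.
Tally weights:
  weight 0: 1 codewords.
  weight 2: 2 codewords.
  weight 3: 2 codewords.
  weight 4: 1 codewords.
  weight 5: 2 codewords.
Minimum distance d = smallest w > 0 with A_w > 0 = 2.
Sanity: Σ A_w = 8 = 2^3 = 8 ✓.


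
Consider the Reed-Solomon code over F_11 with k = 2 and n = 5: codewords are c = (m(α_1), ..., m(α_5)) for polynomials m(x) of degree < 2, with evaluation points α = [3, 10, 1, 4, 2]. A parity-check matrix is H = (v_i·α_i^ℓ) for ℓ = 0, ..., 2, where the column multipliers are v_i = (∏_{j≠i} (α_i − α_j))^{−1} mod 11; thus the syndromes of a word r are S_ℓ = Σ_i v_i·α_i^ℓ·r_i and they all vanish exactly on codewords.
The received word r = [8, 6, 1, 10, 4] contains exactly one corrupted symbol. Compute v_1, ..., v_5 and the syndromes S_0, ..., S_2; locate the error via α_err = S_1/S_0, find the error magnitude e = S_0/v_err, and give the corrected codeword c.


S = (4, 1, 3), error at position 1, error magnitude e = 1, c = [7, 6, 1, 10, 4].

Step 1: column multipliers v_i = (∏_{j≠i}(α_i − α_j))^{−1} mod 11.
  i = 1 (α = 3): (3−10)(3−1)(3−4)(3−2) = (−7)·2·(−1)·1 = 14 ≡ 3, so v_1 = 3^{−1} = 4 (mod 11).
  i = 2 (α = 10): (10−3)(10−1)(10−4)(10−2) = 7·9·6·8 = 3024 ≡ 10, so v_2 = 10^{−1} = 10 (mod 11).
  i = 3 (α = 1): (1−3)(1−10)(1−4)(1−2) = (−2)·(−9)·(−3)·(−1) = 54 ≡ 10, so v_3 = 10^{−1} = 10 (mod 11).
  i = 4 (α = 4): (4−3)(4−10)(4−1)(4−2) = 1·(−6)·3·2 = −36 ≡ 8, so v_4 = 8^{−1} = 7 (mod 11).
  i = 5 (α = 2): (2−3)(2−10)(2−1)(2−4) = (−1)·(−8)·1·(−2) = −16 ≡ 6, so v_5 = 6^{−1} = 2 (mod 11).
  v = [4, 10, 10, 7, 2].
Step 2: syndromes of r = [8, 6, 1, 10, 4] (all sums mod 11).
  S_0 = Σ v_i r_i = 4·8 + 10·6 + 10·1 + 7·10 + 2·4 = 180 ≡ 4.
  S_1 = Σ v_i α_i r_i = 4·3·8 + 10·10·6 + 10·1·1 + 7·4·10 + 2·2·4 = 1002 ≡ 1.
  α_i^2 mod 11 = [9, 1, 1, 5, 4].
  S_2 = Σ v_i α_i^2 r_i = 4·9·8 + 10·1·6 + 10·1·1 + 7·5·10 + 2·4·4 = 740 ≡ 3.
  S = (4, 1, 3) ≠ 0, so r is not a codeword (an error is present).
Step 3: locate the error. For a single error e at position i, S_ℓ = v_i·e·α_i^ℓ, so α_err = S_1/S_0.
  S_0^{−1} = 4^{−1} = 3 (mod 11), so α_err = 1·3 = 3 ≡ 3 = α_1. Error position i = 1.
  Consistency check: S_2/S_1 = 3·1 = 3 ≡ 3 = α_err ✓ (single-error assumption holds).
Step 4: error magnitude e = S_0/v_1 = S_0·∏_{j≠1}(α_1 − α_j) = 4·3 = 12 ≡ 1 (mod 11).
Step 5: correct position 1: c_1 = r_1 − e = 8 − 1 ≡ 7 (mod 11). Hence c = [7, 6, 1, 10, 4].
  Check: interpolating c through the α_i gives m(x) = 9 + 3·x (degree < 2) with m(α_i) = c_i for every i, so c is indeed a codeword.


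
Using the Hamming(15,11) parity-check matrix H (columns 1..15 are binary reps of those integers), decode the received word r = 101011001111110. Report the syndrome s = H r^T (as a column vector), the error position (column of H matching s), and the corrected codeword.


s = (0, 1, 1, 0)^T, error position = 6, corrected codeword c = 101010001111110

Compute s = H r^T mod 2 one row at a time:
  s_1 = 0 + 1 + 1 + 1 + 1 + 1 + 1 + 0 = 6 ≡ 0 (mod 2).
  s_2 = 0 + 1 + 1 + 0 + 1 + 1 + 1 + 0 = 5 ≡ 1 (mod 2).
  s_3 = 0 + 1 + 1 + 0 + 1 + 1 + 1 + 0 = 5 ≡ 1 (mod 2).
  s_4 = 1 + 1 + 1 + 0 + 1 + 1 + 1 + 0 = 6 ≡ 0 (mod 2).
s = (0, 1, 1, 0)^T — this equals column 6 of H (binary 0110), so error is at position 6.
Correct: flip bit 6 of r = 101011001111110 to get c = 101010001111110.


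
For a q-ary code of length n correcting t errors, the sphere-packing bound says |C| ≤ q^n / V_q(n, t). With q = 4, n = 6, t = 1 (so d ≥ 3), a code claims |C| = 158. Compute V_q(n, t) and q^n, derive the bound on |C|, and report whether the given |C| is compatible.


V_q(n, t) = 19, q^n = 4096, Hamming bound = 215, |C| = 158 ≤ bound (satisfied).

Step 1: Compute V_q(n, t) = Σ_{j=0}^1 C(n, j) (q−1)^j.
  j = 0: C(6,0)·(3)^0 = 1·1 = 1.
  j = 1: C(6,1)·(3)^1 = 6·3 = 18.
  V_q(n, t) = 1 + 18 = 19.
Step 2: q^n = 4^6 = 4096.
Step 3: Hamming bound ⌊q^n / V_q(n,t)⌋ = ⌊4096/19⌋ = 215.
Step 4: Compare |C| = 158 to 215: satisfied.
The claimed |C| lies below the Hamming bound.


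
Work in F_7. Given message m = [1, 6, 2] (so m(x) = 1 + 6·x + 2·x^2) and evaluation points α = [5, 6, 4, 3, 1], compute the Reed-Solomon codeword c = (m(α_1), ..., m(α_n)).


c = [4, 4, 1, 2, 2]

Message polynomial: m(x) = 1 + 6·x + 2·x^2 (mod 7).
For each evaluation point α_i, compute m(α_i) mod 7:
  α_1 = 5: Horner steps 2 → 2 → 4, so m(5) = 4.
  α_2 = 6: Horner steps 2 → 4 → 4, so m(6) = 4.
  α_3 = 4: Horner steps 2 → 0 → 1, so m(4) = 1.
  α_4 = 3: Horner steps 2 → 5 → 2, so m(3) = 2.
  α_5 = 1: Horner steps 2 → 1 → 2, so m(1) = 2.
Codeword c = [4, 4, 1, 2, 2] ∈ F_7^5.


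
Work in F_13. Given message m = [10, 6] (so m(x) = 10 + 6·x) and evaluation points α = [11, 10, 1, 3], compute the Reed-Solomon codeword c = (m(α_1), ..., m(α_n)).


c = [11, 5, 3, 2]

Message polynomial: m(x) = 10 + 6·x (mod 13).
For each evaluation point α_i, compute m(α_i) mod 13:
  α_1 = 11: Horner steps 6 → 11, so m(11) = 11.
  α_2 = 10: Horner steps 6 → 5, so m(10) = 5.
  α_3 = 1: Horner steps 6 → 3, so m(1) = 3.
  α_4 = 3: Horner steps 6 → 2, so m(3) = 2.
Codeword c = [11, 5, 3, 2] ∈ F_13^4.


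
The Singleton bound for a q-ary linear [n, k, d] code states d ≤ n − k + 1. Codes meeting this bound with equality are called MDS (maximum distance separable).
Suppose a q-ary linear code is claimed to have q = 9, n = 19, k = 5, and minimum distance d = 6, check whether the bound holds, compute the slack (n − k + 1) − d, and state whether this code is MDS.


Singleton RHS = n − k + 1 = 15, slack = 9, bound satisfied, not MDS.

Singleton bound: d ≤ n − k + 1.
Here n = 19, k = 5, so n − k + 1 = 15.
Given d = 6, check d ≤ 15: YES.
Slack = (n − k + 1) − d = 9.
The code is NOT MDS (slack = 9 > 0).
Description: the claimed parameters are [19, 5, 6]_9; such a code would be non-MDS.


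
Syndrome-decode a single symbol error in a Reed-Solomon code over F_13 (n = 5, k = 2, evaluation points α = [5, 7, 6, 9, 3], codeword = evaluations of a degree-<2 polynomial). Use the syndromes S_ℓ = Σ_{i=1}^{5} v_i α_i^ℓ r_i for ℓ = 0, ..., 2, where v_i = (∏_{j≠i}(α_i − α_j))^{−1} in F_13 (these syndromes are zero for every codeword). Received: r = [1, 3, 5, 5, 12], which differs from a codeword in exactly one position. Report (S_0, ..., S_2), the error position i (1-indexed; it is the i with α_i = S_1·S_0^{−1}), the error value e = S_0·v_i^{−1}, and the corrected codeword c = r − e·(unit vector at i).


S = (9, 2, 12), error at position 3, error magnitude e = 3, c = [1, 3, 2, 5, 12].

Step 1: column multipliers v_i = (∏_{j≠i}(α_i − α_j))^{−1} mod 13.
  i = 1 (α = 5): (5−7)(5−6)(5−9)(5−3) = (−2)·(−1)·(−4)·2 = −16 ≡ 10, so v_1 = 10^{−1} = 4 (mod 13).
  i = 2 (α = 7): (7−5)(7−6)(7−9)(7−3) = 2·1·(−2)·4 = −16 ≡ 10, so v_2 = 10^{−1} = 4 (mod 13).
  i = 3 (α = 6): (6−5)(6−7)(6−9)(6−3) = 1·(−1)·(−3)·3 = 9 ≡ 9, so v_3 = 9^{−1} = 3 (mod 13).
  i = 4 (α = 9): (9−5)(9−7)(9−6)(9−3) = 4·2·3·6 = 144 ≡ 1, so v_4 = 1^{−1} = 1 (mod 13).
  i = 5 (α = 3): (3−5)(3−7)(3−6)(3−9) = (−2)·(−4)·(−3)·(−6) = 144 ≡ 1, so v_5 = 1^{−1} = 1 (mod 13).
  v = [4, 4, 3, 1, 1].
Step 2: syndromes of r = [1, 3, 5, 5, 12] (all sums mod 13).
  S_0 = Σ v_i r_i = 4·1 + 4·3 + 3·5 + 1·5 + 1·12 = 48 ≡ 9.
  S_1 = Σ v_i α_i r_i = 4·5·1 + 4·7·3 + 3·6·5 + 1·9·5 + 1·3·12 = 275 ≡ 2.
  α_i^2 mod 13 = [12, 10, 10, 3, 9].
  S_2 = Σ v_i α_i^2 r_i = 4·12·1 + 4·10·3 + 3·10·5 + 1·3·5 + 1·9·12 = 441 ≡ 12.
  S = (9, 2, 12) ≠ 0, so r is not a codeword (an error is present).
Step 3: locate the error. For a single error e at position i, S_ℓ = v_i·e·α_i^ℓ, so α_err = S_1/S_0.
  S_0^{−1} = 9^{−1} = 3 (mod 13), so α_err = 2·3 = 6 ≡ 6 = α_3. Error position i = 3.
  Consistency check: S_2/S_1 = 12·7 = 84 ≡ 6 = α_err ✓ (single-error assumption holds).
Step 4: error magnitude e = S_0/v_3 = S_0·∏_{j≠3}(α_3 − α_j) = 9·9 = 81 ≡ 3 (mod 13).
Step 5: correct position 3: c_3 = r_3 − e = 5 − 3 ≡ 2 (mod 13). Hence c = [1, 3, 2, 5, 12].
  Check: interpolating c through the α_i gives m(x) = 9 + 1·x (degree < 2) with m(α_i) = c_i for every i, so c is indeed a codeword.


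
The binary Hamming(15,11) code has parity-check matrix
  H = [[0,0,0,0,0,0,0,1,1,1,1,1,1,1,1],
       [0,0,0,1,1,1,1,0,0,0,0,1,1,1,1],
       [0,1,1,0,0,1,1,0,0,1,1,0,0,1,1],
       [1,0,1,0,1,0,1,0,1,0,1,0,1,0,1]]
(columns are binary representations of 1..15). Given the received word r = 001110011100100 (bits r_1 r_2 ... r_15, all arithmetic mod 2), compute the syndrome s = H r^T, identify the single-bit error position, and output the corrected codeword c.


s = (0, 1, 0, 0)^T, error position = 4, corrected codeword c = 001010011100100

Compute s = H r^T mod 2 one row at a time:
  s_1 = 1 + 1 + 1 + 0 + 0 + 1 + 0 + 0 = 4 ≡ 0 (mod 2).
  s_2 = 1 + 1 + 0 + 0 + 0 + 1 + 0 + 0 = 3 ≡ 1 (mod 2).
  s_3 = 0 + 1 + 0 + 0 + 1 + 0 + 0 + 0 = 2 ≡ 0 (mod 2).
  s_4 = 0 + 1 + 1 + 0 + 1 + 0 + 1 + 0 = 4 ≡ 0 (mod 2).
s = (0, 1, 0, 0)^T — this equals column 4 of H (binary 0100), so error is at position 4.
Correct: flip bit 4 of r = 001110011100100 to get c = 001010011100100.


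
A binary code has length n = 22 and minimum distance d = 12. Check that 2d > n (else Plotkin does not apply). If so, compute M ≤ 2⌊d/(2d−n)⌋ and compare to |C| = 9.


Plotkin bound M ≤ 12; given |C| = 9 ≤ bound (satisfied).

Check applicability: 2d = 24, n = 22.
2d − n = 2 > 0, so Plotkin applies.
Compute d/(2d−n) = 12/2 ≈ 6.0000.
⌊d/(2d−n)⌋ = 6.
Plotkin bound: M ≤ 2·6 = 12.
Given |C| = 9, check: satisfied.
This |C| is below the Plotkin bound.


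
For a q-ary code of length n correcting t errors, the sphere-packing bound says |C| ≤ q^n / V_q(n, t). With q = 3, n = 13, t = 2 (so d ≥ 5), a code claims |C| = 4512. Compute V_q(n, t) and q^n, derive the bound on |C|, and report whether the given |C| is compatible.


V_q(n, t) = 339, q^n = 1594323, Hamming bound = 4703, |C| = 4512 ≤ bound (satisfied).

Step 1: Compute V_q(n, t) = Σ_{j=0}^2 C(n, j) (q−1)^j.
  j = 0: C(13,0)·(2)^0 = 1·1 = 1.
  j = 1: C(13,1)·(2)^1 = 13·2 = 26.
  j = 2: C(13,2)·(2)^2 = 78·4 = 312.
  V_q(n, t) = 1 + 26 + 312 = 339.
Step 2: q^n = 3^13 = 1594323.
Step 3: Hamming bound ⌊q^n / V_q(n,t)⌋ = ⌊1594323/339⌋ = 4703.
Step 4: Compare |C| = 4512 to 4703: satisfied.
The claimed |C| lies below the Hamming bound.


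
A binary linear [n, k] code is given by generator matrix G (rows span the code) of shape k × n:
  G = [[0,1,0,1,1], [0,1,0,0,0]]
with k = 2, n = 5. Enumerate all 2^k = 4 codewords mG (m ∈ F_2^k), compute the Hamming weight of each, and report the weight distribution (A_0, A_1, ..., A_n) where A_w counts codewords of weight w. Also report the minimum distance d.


Weight distribution: A_0 = 1, A_1 = 1, A_2 = 1, A_3 = 1. Minimum distance d = 1.

Enumerate all 2^2 = 4 messages m ∈ F_2^2.
For each, compute codeword c = mG in F_2^5, then tally its weight.
  m = 00 → c = 00000, weight = 0.
  m = 10 → c = 01011, weight = 3.
  m = 01 → c = 01000, weight = 1.
  m = 11 → c = 00011, weight = 2.
Tally weights:
  weight 0: 1 codewords.
  weight 1: 1 codewords.
  weight 2: 1 codewords.
  weight 3: 1 codewords.
Minimum distance d = smallest w > 0 with A_w > 0 = 1.
Sanity: Σ A_w = 4 = 2^2 = 4 ✓.


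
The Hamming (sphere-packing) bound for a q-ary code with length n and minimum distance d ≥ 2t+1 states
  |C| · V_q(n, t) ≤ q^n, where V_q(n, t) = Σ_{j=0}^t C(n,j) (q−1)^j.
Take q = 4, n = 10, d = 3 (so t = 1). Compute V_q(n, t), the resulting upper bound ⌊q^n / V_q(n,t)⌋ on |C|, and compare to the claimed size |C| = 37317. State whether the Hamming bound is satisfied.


V_q(n, t) = 31, q^n = 1048576, Hamming bound = 33825, |C| = 37317 > bound (violated).

Step 1: Compute V_q(n, t) = Σ_{j=0}^1 C(n, j) (q−1)^j.
  j = 0: C(10,0)·(3)^0 = 1·1 = 1.
  j = 1: C(10,1)·(3)^1 = 10·3 = 30.
  V_q(n, t) = 1 + 30 = 31.
Step 2: q^n = 4^10 = 1048576.
Step 3: Hamming bound ⌊q^n / V_q(n,t)⌋ = ⌊1048576/31⌋ = 33825.
Step 4: Compare |C| = 37317 to 33825: violated.
The claimed |C| lies above the Hamming bound, so no 4-ary code of length 10 with d ≥ 3 can have 37317 codewords.


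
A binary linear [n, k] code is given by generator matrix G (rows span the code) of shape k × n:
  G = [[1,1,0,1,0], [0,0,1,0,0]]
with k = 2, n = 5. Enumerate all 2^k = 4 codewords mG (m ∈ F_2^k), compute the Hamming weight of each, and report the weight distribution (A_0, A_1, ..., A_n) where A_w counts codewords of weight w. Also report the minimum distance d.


Weight distribution: A_0 = 1, A_1 = 1, A_3 = 1, A_4 = 1. Minimum distance d = 1.

Enumerate all 2^2 = 4 messages m ∈ F_2^2.
For each, compute codeword c = mG in F_2^5, then tally its weight.
  m = 00 → c = 00000, weight = 0.
  m = 10 → c = 11010, weight = 3.
  m = 01 → c = 00100, weight = 1.
  m = 11 → c = 11110, weight = 4.
Tally weights:
  weight 0: 1 codewords.
  weight 1: 1 codewords.
  weight 3: 1 codewords.
  weight 4: 1 codewords.
Minimum distance d = smallest w > 0 with A_w > 0 = 1.
Sanity: Σ A_w = 4 = 2^2 = 4 ✓.


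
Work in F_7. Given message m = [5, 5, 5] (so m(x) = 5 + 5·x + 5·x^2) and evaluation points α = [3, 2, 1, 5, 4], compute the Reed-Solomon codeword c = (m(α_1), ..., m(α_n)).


c = [2, 0, 1, 1, 0]

Message polynomial: m(x) = 5 + 5·x + 5·x^2 (mod 7).
For each evaluation point α_i, compute m(α_i) mod 7:
  α_1 = 3: Horner steps 5 → 6 → 2, so m(3) = 2.
  α_2 = 2: Horner steps 5 → 1 → 0, so m(2) = 0.
  α_3 = 1: Horner steps 5 → 3 → 1, so m(1) = 1.
  α_4 = 5: Horner steps 5 → 2 → 1, so m(5) = 1.
  α_5 = 4: Horner steps 5 → 4 → 0, so m(4) = 0.
Codeword c = [2, 0, 1, 1, 0] ∈ F_7^5.


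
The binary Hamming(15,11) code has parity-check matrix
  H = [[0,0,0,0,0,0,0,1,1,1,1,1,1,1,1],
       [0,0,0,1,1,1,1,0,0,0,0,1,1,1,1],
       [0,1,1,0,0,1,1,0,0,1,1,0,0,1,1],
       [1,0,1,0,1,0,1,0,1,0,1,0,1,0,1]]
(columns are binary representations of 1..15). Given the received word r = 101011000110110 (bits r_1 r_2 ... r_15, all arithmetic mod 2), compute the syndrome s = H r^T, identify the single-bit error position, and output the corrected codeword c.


s = (0, 0, 1, 1)^T, error position = 3, corrected codeword c = 100011000110110

Compute s = H r^T mod 2 one row at a time:
  s_1 = 0 + 0 + 1 + 1 + 0 + 1 + 1 + 0 = 4 ≡ 0 (mod 2).
  s_2 = 0 + 1 + 1 + 0 + 0 + 1 + 1 + 0 = 4 ≡ 0 (mod 2).
  s_3 = 0 + 1 + 1 + 0 + 1 + 1 + 1 + 0 = 5 ≡ 1 (mod 2).
  s_4 = 1 + 1 + 1 + 0 + 0 + 1 + 1 + 0 = 5 ≡ 1 (mod 2).
s = (0, 0, 1, 1)^T — this equals column 3 of H (binary 0011), so error is at position 3.
Correct: flip bit 3 of r = 101011000110110 to get c = 100011000110110.


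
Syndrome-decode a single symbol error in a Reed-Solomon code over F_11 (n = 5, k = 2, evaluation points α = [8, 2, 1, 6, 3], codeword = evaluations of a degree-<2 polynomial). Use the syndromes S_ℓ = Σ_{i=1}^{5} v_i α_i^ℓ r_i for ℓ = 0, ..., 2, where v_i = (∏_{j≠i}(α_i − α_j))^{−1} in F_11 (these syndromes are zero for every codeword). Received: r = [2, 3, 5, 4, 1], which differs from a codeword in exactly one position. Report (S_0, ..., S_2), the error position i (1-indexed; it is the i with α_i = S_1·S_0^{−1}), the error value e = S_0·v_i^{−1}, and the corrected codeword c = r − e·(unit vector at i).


S = (9, 10, 5), error at position 4, error magnitude e = 9, c = [2, 3, 5, 6, 1].

Step 1: column multipliers v_i = (∏_{j≠i}(α_i − α_j))^{−1} mod 11.
  i = 1 (α = 8): (8−2)(8−1)(8−6)(8−3) = 6·7·2·5 = 420 ≡ 2, so v_1 = 2^{−1} = 6 (mod 11).
  i = 2 (α = 2): (2−8)(2−1)(2−6)(2−3) = (−6)·1·(−4)·(−1) = −24 ≡ 9, so v_2 = 9^{−1} = 5 (mod 11).
  i = 3 (α = 1): (1−8)(1−2)(1−6)(1−3) = (−7)·(−1)·(−5)·(−2) = 70 ≡ 4, so v_3 = 4^{−1} = 3 (mod 11).
  i = 4 (α = 6): (6−8)(6−2)(6−1)(6−3) = (−2)·4·5·3 = −120 ≡ 1, so v_4 = 1^{−1} = 1 (mod 11).
  i = 5 (α = 3): (3−8)(3−2)(3−1)(3−6) = (−5)·1·2·(−3) = 30 ≡ 8, so v_5 = 8^{−1} = 7 (mod 11).
  v = [6, 5, 3, 1, 7].
Step 2: syndromes of r = [2, 3, 5, 4, 1] (all sums mod 11).
  S_0 = Σ v_i r_i = 6·2 + 5·3 + 3·5 + 1·4 + 7·1 = 53 ≡ 9.
  S_1 = Σ v_i α_i r_i = 6·8·2 + 5·2·3 + 3·1·5 + 1·6·4 + 7·3·1 = 186 ≡ 10.
  α_i^2 mod 11 = [9, 4, 1, 3, 9].
  S_2 = Σ v_i α_i^2 r_i = 6·9·2 + 5·4·3 + 3·1·5 + 1·3·4 + 7·9·1 = 258 ≡ 5.
  S = (9, 10, 5) ≠ 0, so r is not a codeword (an error is present).
Step 3: locate the error. For a single error e at position i, S_ℓ = v_i·e·α_i^ℓ, so α_err = S_1/S_0.
  S_0^{−1} = 9^{−1} = 5 (mod 11), so α_err = 10·5 = 50 ≡ 6 = α_4. Error position i = 4.
  Consistency check: S_2/S_1 = 5·10 = 50 ≡ 6 = α_err ✓ (single-error assumption holds).
Step 4: error magnitude e = S_0/v_4 = S_0·∏_{j≠4}(α_4 − α_j) = 9·1 = 9 ≡ 9 (mod 11).
Step 5: correct position 4: c_4 = r_4 − e = 4 − 9 ≡ 6 (mod 11). Hence c = [2, 3, 5, 6, 1].
  Check: interpolating c through the α_i gives m(x) = 7 + 9·x (degree < 2) with m(α_i) = c_i for every i, so c is indeed a codeword.


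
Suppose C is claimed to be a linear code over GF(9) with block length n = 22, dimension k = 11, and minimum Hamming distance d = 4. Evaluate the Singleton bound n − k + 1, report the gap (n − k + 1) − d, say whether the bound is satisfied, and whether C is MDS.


Singleton RHS = n − k + 1 = 12, slack = 8, bound satisfied, not MDS.

Singleton bound: d ≤ n − k + 1.
Here n = 22, k = 11, so n − k + 1 = 12.
Given d = 4, check d ≤ 12: YES.
Slack = (n − k + 1) − d = 8.
The code is NOT MDS (slack = 8 > 0).
Description: the claimed parameters are [22, 11, 4]_9; such a code would be non-MDS.


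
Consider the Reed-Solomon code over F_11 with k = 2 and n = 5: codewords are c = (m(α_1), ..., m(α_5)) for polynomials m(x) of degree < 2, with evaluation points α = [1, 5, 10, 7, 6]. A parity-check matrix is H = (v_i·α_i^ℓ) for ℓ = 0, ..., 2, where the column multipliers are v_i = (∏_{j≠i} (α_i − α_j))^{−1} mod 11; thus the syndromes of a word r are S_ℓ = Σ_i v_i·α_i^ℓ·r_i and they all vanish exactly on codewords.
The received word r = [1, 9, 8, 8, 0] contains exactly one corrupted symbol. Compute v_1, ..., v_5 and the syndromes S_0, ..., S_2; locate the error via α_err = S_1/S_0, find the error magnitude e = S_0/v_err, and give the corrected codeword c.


S = (9, 8, 1), error at position 4, error magnitude e = 6, c = [1, 9, 8, 2, 0].

Step 1: column multipliers v_i = (∏_{j≠i}(α_i − α_j))^{−1} mod 11.
  i = 1 (α = 1): (1−5)(1−10)(1−7)(1−6) = (−4)·(−9)·(−6)·(−5) = 1080 ≡ 2, so v_1 = 2^{−1} = 6 (mod 11).
  i = 2 (α = 5): (5−1)(5−10)(5−7)(5−6) = 4·(−5)·(−2)·(−1) = −40 ≡ 4, so v_2 = 4^{−1} = 3 (mod 11).
  i = 3 (α = 10): (10−1)(10−5)(10−7)(10−6) = 9·5·3·4 = 540 ≡ 1, so v_3 = 1^{−1} = 1 (mod 11).
  i = 4 (α = 7): (7−1)(7−5)(7−10)(7−6) = 6·2·(−3)·1 = −36 ≡ 8, so v_4 = 8^{−1} = 7 (mod 11).
  i = 5 (α = 6): (6−1)(6−5)(6−10)(6−7) = 5·1·(−4)·(−1) = 20 ≡ 9, so v_5 = 9^{−1} = 5 (mod 11).
  v = [6, 3, 1, 7, 5].
Step 2: syndromes of r = [1, 9, 8, 8, 0] (all sums mod 11).
  S_0 = Σ v_i r_i = 6·1 + 3·9 + 1·8 + 7·8 + 5·0 = 97 ≡ 9.
  S_1 = Σ v_i α_i r_i = 6·1·1 + 3·5·9 + 1·10·8 + 7·7·8 + 5·6·0 = 613 ≡ 8.
  α_i^2 mod 11 = [1, 3, 1, 5, 3].
  S_2 = Σ v_i α_i^2 r_i = 6·1·1 + 3·3·9 + 1·1·8 + 7·5·8 + 5·3·0 = 375 ≡ 1.
  S = (9, 8, 1) ≠ 0, so r is not a codeword (an error is present).
Step 3: locate the error. For a single error e at position i, S_ℓ = v_i·e·α_i^ℓ, so α_err = S_1/S_0.
  S_0^{−1} = 9^{−1} = 5 (mod 11), so α_err = 8·5 = 40 ≡ 7 = α_4. Error position i = 4.
  Consistency check: S_2/S_1 = 1·7 = 7 ≡ 7 = α_err ✓ (single-error assumption holds).
Step 4: error magnitude e = S_0/v_4 = S_0·∏_{j≠4}(α_4 − α_j) = 9·8 = 72 ≡ 6 (mod 11).
Step 5: correct position 4: c_4 = r_4 − e = 8 − 6 ≡ 2 (mod 11). Hence c = [1, 9, 8, 2, 0].
  Check: interpolating c through the α_i gives m(x) = 10 + 2·x (degree < 2) with m(α_i) = c_i for every i, so c is indeed a codeword.
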